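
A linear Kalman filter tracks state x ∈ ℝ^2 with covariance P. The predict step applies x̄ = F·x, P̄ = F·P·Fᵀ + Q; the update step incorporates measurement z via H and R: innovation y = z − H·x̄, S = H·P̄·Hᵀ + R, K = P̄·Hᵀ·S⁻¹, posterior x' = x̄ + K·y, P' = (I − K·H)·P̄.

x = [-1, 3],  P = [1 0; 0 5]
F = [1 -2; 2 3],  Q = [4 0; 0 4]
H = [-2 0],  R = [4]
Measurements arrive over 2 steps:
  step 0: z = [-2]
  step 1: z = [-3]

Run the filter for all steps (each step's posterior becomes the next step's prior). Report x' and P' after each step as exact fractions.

step 0: x̄ = F·x = [-7, 7]
step 0: P̄ = F·P·Fᵀ + Q = [25 -28; -28 53]
step 0: y = z − H·x̄ = [-16]
step 0: S = H·P̄·Hᵀ + R = [104]
step 0: K = P̄·Hᵀ·S⁻¹ = [-25/52; 7/13]
step 0: x' = x̄ + K·y = [9/13, -21/13]
step 0: P' = (I − K·H)·P̄ = [25/26 -14/13; -14/13 297/13]
step 1: x̄ = F·x = [51/13, -45/13]
step 1: P̄ = F·P·Fᵀ + Q = [2617/26 -1743/13; -1743/13 2607/13]
step 1: y = z − H·x̄ = [63/13]
step 1: S = H·P̄·Hᵀ + R = [5286/13]
step 1: K = P̄·Hᵀ·S⁻¹ = [-2617/5286; 581/881]
step 1: x' = x̄ + K·y = [2685/1762, -234/881]
step 1: P' = (I − K·H)·P̄ = [2617/2643 -1162/881; -1162/881 20877/881]

step 0: x' = [9/13, -21/13], P' = [25/26 -14/13; -14/13 297/13]
step 1: x' = [2685/1762, -234/881], P' = [2617/2643 -1162/881; -1162/881 20877/881]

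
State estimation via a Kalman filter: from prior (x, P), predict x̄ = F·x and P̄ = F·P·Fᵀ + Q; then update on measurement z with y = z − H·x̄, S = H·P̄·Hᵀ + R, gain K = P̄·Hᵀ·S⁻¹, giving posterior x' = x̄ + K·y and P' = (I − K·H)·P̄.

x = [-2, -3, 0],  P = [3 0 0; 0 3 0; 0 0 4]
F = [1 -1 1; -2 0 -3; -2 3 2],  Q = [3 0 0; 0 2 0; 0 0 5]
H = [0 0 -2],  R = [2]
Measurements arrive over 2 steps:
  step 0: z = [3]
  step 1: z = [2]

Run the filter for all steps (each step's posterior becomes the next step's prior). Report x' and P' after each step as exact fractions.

step 0: x' = [72/121, 400/121, -185/121], P' = [1475/121 -2346/121 -7/121; -2346/121 5762/121 -12/121; -7/121 -12/121 60/121]
step 1: x' = [-310443/173455, 65253/34691, -172648/173455], P' = [945342/173455 -167101/34691 -31858/173455; -167101/34691 607418/34691 3942/34691; -31858/173455 3942/34691 86667/173455]

step 0: x̄ = F·x = [1, 4, -5]
step 0: P̄ = F·P·Fᵀ + Q = [13 -18 -7; -18 50 -12; -7 -12 60]
step 0: y = z − H·x̄ = [-7]
step 0: S = H·P̄·Hᵀ + R = [242]
step 0: K = P̄·Hᵀ·S⁻¹ = [7/121; 12/121; -60/121]
step 0: x' = x̄ + K·y = [72/121, 400/121, -185/121]
step 0: P' = (I − K·H)·P̄ = [1475/121 -2346/121 -7/121; -2346/121 5762/121 -12/121; -7/121 -12/121 60/121]
step 1: x̄ = F·x = [-513/121, 411/121, 686/121]
step 1: P̄ = F·P·Fᵀ + Q = [12362/121 -7823/121 -31858/121; -7823/121 6598/121 19710/121; -31858/121 19710/121 86667/121]
step 1: y = z − H·x̄ = [1614/121]
step 1: S = H·P̄·Hᵀ + R = [346910/121]
step 1: K = P̄·Hᵀ·S⁻¹ = [31858/173455; -3942/34691; -86667/173455]
step 1: x' = x̄ + K·y = [-310443/173455, 65253/34691, -172648/173455]
step 1: P' = (I − K·H)·P̄ = [945342/173455 -167101/34691 -31858/173455; -167101/34691 607418/34691 3942/34691; -31858/173455 3942/34691 86667/173455]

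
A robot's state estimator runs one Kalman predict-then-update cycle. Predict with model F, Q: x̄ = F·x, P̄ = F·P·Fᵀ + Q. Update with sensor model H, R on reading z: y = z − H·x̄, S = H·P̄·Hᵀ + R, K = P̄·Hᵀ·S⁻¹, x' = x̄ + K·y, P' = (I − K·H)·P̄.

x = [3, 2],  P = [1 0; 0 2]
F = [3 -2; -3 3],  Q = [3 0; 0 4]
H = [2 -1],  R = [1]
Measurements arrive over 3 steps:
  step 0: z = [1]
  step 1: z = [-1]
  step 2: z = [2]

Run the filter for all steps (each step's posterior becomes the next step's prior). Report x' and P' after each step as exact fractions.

step 0: x̄ = F·x = [5, -3]
step 0: P̄ = F·P·Fᵀ + Q = [20 -21; -21 31]
step 0: y = z − H·x̄ = [-12]
step 0: S = H·P̄·Hᵀ + R = [196]
step 0: K = P̄·Hᵀ·S⁻¹ = [61/196; -73/196]
step 0: x' = x̄ + K·y = [62/49, 72/49]
step 0: P' = (I − K·H)·P̄ = [199/196 337/196; 337/196 747/196]
step 1: x̄ = F·x = [6/7, 30/49]
step 1: P̄ = F·P·Fᵀ + Q = [27/4 -87/14; -87/14 808/49]
step 1: y = z − H·x̄ = [-103/49]
step 1: S = H·P̄·Hᵀ + R = [3398/49]
step 1: K = P̄·Hᵀ·S⁻¹ = [483/1699; -1417/3398]
step 1: x' = x̄ + K·y = [441/1699, 5059/3398]
step 1: P' = (I − K·H)·P̄ = [7785/6796 6819/3398; 6819/3398 15055/3398]
step 2: x̄ = F·x = [-3736/1699, 12531/3398]
step 2: P̄ = F·P·Fᵀ + Q = [47237/6796 -46155/6796; -46155/6796 122755/6796]
step 2: y = z − H·x̄ = [34271/3398]
step 2: S = H·P̄·Hᵀ + R = [503119/6796]
step 2: K = P̄·Hᵀ·S⁻¹ = [140629/503119; -215065/503119]
step 2: x' = x̄ + K·y = [624009/1006238, -313687/503119]
step 2: P' = (I − K·H)·P̄ = [1174019/1006238 1033390/503119; 1033390/503119 2281845/503119]

step 0: x' = [62/49, 72/49], P' = [199/196 337/196; 337/196 747/196]
step 1: x' = [441/1699, 5059/3398], P' = [7785/6796 6819/3398; 6819/3398 15055/3398]
step 2: x' = [624009/1006238, -313687/503119], P' = [1174019/1006238 1033390/503119; 1033390/503119 2281845/503119]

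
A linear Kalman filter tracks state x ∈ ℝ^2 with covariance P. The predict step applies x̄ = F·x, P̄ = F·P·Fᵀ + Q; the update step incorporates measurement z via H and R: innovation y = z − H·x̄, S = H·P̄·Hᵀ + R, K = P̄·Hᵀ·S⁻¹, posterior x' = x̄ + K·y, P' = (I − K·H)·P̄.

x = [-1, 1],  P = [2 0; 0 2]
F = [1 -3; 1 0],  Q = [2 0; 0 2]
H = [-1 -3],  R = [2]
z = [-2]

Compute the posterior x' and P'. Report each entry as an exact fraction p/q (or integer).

x̄ = F·x = [-4, -1]
P̄ = F·P·Fᵀ + Q = [22 2; 2 4]
y = z − H·x̄ = [-9]
S = H·P̄·Hᵀ + R = [72]
K = P̄·Hᵀ·S⁻¹ = [-7/18; -7/36]
x' = x̄ + K·y = [-1/2, 3/4]
P' = (I − K·H)·P̄ = [100/9 -31/9; -31/9 23/18]

x' = [-1/2, 3/4]
P' = [100/9 -31/9; -31/9 23/18]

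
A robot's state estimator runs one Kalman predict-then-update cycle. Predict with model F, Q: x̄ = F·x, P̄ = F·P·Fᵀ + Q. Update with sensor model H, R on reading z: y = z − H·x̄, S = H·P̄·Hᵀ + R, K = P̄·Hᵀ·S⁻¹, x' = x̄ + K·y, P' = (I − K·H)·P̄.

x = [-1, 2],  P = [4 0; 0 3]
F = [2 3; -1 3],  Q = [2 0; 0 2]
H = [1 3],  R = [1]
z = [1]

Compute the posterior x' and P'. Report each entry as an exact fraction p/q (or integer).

x̄ = F·x = [4, 7]
P̄ = F·P·Fᵀ + Q = [45 19; 19 33]
y = z − H·x̄ = [-24]
S = H·P̄·Hᵀ + R = [457]
K = P̄·Hᵀ·S⁻¹ = [102/457; 118/457]
x' = x̄ + K·y = [-620/457, 367/457]
P' = (I − K·H)·P̄ = [10161/457 -3353/457; -3353/457 1157/457]

x' = [-620/457, 367/457]
P' = [10161/457 -3353/457; -3353/457 1157/457]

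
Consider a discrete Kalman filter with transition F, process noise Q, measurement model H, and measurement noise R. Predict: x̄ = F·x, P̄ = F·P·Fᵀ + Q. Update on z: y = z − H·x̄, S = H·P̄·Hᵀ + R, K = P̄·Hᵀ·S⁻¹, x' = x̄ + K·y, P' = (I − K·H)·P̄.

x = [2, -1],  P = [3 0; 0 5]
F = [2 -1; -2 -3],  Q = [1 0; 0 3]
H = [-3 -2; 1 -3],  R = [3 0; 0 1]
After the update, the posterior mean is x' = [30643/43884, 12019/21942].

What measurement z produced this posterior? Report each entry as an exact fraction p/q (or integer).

z = [-3, -1]

x̄ = F·x = [5, -1]
P̄ = F·P·Fᵀ + Q = [18 3; 3 60]
S = H·P̄·Hᵀ + R = [441 327; 327 541]
K = P̄·Hᵀ·S⁻¹ = [-11801/43884 2621/14628; -1985/21942 -1993/7314]
x' − x̄ = [-188777/43884, 33961/21942] = K·y
y = (KᵀK)⁻¹·Kᵀ·(x' − x̄) = [10, -9]
z = y + H·x̄ = [10, -9] + [-13, 8] = [-3, -1]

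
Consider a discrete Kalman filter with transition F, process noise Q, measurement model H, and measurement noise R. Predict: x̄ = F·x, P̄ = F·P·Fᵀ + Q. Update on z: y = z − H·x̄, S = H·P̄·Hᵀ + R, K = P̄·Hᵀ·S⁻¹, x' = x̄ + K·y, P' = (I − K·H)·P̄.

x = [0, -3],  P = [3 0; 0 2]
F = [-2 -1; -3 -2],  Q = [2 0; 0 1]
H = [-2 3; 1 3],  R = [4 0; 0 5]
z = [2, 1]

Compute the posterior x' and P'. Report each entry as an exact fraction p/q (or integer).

x' = [-158/499, 244/499]
P' = [1943/2495 524/2495; 524/2495 732/2495]

x̄ = F·x = [3, 6]
P̄ = F·P·Fᵀ + Q = [16 22; 22 36]
y = z − H·x̄ = [-10, -20]
S = H·P̄·Hᵀ + R = [128 226; 226 477]
K = P̄·Hᵀ·S⁻¹ = [-1157/4990 703/2495; 287/2495 544/2495]
x' = x̄ + K·y = [-158/499, 244/499]
P' = (I − K·H)·P̄ = [1943/2495 524/2495; 524/2495 732/2495]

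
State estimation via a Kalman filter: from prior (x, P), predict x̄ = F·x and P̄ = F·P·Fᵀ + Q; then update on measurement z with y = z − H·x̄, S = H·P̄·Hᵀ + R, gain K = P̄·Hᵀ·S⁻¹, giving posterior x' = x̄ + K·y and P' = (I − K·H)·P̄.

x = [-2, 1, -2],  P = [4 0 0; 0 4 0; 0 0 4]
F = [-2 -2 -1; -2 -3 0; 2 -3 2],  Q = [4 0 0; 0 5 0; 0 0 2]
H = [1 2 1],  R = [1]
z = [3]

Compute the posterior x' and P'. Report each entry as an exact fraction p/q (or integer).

x' = [1092/193, 657/193, -5489/579]
P' = [2920/193 760/193 -4400/193; 760/193 909/193 -2520/193; -4400/193 -2520/193 28430/579]

x̄ = F·x = [4, 1, -11]
P̄ = F·P·Fᵀ + Q = [40 40 0; 40 57 20; 0 20 70]
y = z − H·x̄ = [8]
S = H·P̄·Hᵀ + R = [579]
K = P̄·Hᵀ·S⁻¹ = [40/193; 58/193; 110/579]
x' = x̄ + K·y = [1092/193, 657/193, -5489/579]
P' = (I − K·H)·P̄ = [2920/193 760/193 -4400/193; 760/193 909/193 -2520/193; -4400/193 -2520/193 28430/579]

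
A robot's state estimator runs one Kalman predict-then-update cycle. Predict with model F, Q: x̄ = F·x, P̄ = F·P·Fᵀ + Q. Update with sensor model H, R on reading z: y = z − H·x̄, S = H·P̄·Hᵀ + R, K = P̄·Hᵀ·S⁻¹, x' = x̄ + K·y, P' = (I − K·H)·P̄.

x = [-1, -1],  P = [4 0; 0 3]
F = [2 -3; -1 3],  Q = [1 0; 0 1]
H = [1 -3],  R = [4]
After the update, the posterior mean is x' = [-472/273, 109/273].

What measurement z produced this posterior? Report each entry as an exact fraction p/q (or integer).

x̄ = F·x = [1, -2]
P̄ = F·P·Fᵀ + Q = [44 -35; -35 32]
S = H·P̄·Hᵀ + R = [546]
K = P̄·Hᵀ·S⁻¹ = [149/546; -131/546]
x' − x̄ = [-745/273, 655/273] = K·y
y = (KᵀK)⁻¹·Kᵀ·(x' − x̄) = [-10]
z = y + H·x̄ = [-10] + [7] = [-3]

z = [-3]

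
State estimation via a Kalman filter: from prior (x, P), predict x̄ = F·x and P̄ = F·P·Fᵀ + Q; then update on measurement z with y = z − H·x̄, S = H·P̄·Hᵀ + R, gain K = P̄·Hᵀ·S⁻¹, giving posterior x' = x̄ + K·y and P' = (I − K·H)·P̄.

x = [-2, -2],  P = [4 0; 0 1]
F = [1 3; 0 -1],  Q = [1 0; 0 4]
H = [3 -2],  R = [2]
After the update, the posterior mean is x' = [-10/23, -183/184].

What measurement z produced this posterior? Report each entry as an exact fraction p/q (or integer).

z = [1]

x̄ = F·x = [-8, 2]
P̄ = F·P·Fᵀ + Q = [14 -3; -3 5]
S = H·P̄·Hᵀ + R = [184]
K = P̄·Hᵀ·S⁻¹ = [6/23; -19/184]
x' − x̄ = [174/23, -551/184] = K·y
y = (KᵀK)⁻¹·Kᵀ·(x' − x̄) = [29]
z = y + H·x̄ = [29] + [-28] = [1]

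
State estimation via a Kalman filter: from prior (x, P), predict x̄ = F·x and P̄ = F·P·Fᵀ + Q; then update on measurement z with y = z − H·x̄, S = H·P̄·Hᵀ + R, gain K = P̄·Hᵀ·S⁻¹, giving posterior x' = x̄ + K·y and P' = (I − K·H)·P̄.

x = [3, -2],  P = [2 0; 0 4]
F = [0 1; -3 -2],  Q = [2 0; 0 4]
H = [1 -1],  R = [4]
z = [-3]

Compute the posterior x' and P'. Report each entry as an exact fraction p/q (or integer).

x̄ = F·x = [-2, -5]
P̄ = F·P·Fᵀ + Q = [6 -8; -8 38]
y = z − H·x̄ = [-6]
S = H·P̄·Hᵀ + R = [64]
K = P̄·Hᵀ·S⁻¹ = [7/32; -23/32]
x' = x̄ + K·y = [-53/16, -11/16]
P' = (I − K·H)·P̄ = [47/16 33/16; 33/16 79/16]

x' = [-53/16, -11/16]
P' = [47/16 33/16; 33/16 79/16]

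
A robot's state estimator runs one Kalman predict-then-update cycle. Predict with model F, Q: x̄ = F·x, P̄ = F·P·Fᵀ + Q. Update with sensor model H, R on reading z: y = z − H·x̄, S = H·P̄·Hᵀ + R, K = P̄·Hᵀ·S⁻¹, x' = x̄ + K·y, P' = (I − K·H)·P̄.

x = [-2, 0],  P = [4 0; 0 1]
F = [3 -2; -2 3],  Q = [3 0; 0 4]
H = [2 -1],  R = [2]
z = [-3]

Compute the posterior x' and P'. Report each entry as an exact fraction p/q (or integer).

x̄ = F·x = [-6, 4]
P̄ = F·P·Fᵀ + Q = [43 -30; -30 29]
y = z − H·x̄ = [13]
S = H·P̄·Hᵀ + R = [323]
K = P̄·Hᵀ·S⁻¹ = [116/323; -89/323]
x' = x̄ + K·y = [-430/323, 135/323]
P' = (I − K·H)·P̄ = [433/323 634/323; 634/323 1446/323]

x' = [-430/323, 135/323]
P' = [433/323 634/323; 634/323 1446/323]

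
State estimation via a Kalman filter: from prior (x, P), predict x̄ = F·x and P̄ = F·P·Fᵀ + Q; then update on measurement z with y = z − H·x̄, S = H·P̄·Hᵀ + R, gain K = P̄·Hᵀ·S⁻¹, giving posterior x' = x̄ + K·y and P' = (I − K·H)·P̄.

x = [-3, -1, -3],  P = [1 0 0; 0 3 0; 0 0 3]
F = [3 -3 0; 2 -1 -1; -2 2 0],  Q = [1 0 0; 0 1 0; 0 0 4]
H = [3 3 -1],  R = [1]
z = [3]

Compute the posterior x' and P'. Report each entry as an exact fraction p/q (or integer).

x' = [2/103, 874/927, -74/927]
P' = [211/103 -215/103 -32/103; -215/103 2453/927 1466/927; -32/103 1466/927 3656/927]

x̄ = F·x = [-6, -2, 4]
P̄ = F·P·Fᵀ + Q = [37 15 -24; 15 11 -10; -24 -10 20]
y = z − H·x̄ = [31]
S = H·P̄·Hᵀ + R = [927]
K = P̄·Hᵀ·S⁻¹ = [20/103; 88/927; -122/927]
x' = x̄ + K·y = [2/103, 874/927, -74/927]
P' = (I − K·H)·P̄ = [211/103 -215/103 -32/103; -215/103 2453/927 1466/927; -32/103 1466/927 3656/927]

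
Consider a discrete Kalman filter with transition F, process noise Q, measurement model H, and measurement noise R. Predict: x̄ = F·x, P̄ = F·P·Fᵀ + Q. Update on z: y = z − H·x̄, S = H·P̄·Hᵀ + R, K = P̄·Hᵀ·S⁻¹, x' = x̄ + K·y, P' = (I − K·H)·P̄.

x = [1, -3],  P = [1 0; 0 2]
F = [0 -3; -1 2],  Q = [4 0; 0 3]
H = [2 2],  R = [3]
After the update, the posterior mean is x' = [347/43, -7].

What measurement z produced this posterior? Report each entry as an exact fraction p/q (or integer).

x̄ = F·x = [9, -7]
P̄ = F·P·Fᵀ + Q = [22 -12; -12 12]
S = H·P̄·Hᵀ + R = [43]
K = P̄·Hᵀ·S⁻¹ = [20/43; 0]
x' − x̄ = [-40/43, 0] = K·y
y = (KᵀK)⁻¹·Kᵀ·(x' − x̄) = [-2]
z = y + H·x̄ = [-2] + [4] = [2]

z = [2]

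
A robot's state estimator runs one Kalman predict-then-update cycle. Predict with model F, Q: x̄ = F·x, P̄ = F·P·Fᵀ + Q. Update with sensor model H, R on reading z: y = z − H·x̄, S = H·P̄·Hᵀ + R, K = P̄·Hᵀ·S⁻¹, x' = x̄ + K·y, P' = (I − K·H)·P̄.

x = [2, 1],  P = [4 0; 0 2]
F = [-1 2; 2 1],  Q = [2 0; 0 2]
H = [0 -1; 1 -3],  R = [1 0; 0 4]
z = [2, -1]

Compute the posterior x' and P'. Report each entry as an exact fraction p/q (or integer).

x' = [-686/283, -237/283]
P' = [1744/283 388/283; 388/283 172/283]

x̄ = F·x = [0, 5]
P̄ = F·P·Fᵀ + Q = [14 -4; -4 20]
y = z − H·x̄ = [7, 14]
S = H·P̄·Hᵀ + R = [21 64; 64 222]
K = P̄·Hᵀ·S⁻¹ = [-388/283 145/283; -172/283 -32/283]
x' = x̄ + K·y = [-686/283, -237/283]
P' = (I − K·H)·P̄ = [1744/283 388/283; 388/283 172/283]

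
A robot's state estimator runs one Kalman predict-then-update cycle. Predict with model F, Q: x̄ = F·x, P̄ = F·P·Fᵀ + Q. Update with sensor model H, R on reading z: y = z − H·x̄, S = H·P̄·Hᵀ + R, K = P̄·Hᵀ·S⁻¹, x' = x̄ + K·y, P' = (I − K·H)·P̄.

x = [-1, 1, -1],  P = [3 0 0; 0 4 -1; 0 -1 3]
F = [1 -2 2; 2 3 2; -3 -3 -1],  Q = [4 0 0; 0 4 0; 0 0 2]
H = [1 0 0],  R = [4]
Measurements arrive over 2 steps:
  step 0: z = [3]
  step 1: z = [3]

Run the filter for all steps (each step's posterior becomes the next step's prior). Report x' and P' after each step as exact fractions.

step 0: x̄ = F·x = [-5, -1, 1]
step 0: P̄ = F·P·Fᵀ + Q = [43 -8 13; -8 52 -51; 13 -51 62]
step 0: y = z − H·x̄ = [8]
step 0: S = H·P̄·Hᵀ + R = [47]
step 0: K = P̄·Hᵀ·S⁻¹ = [43/47; -8/47; 13/47]
step 0: x' = x̄ + K·y = [109/47, -111/47, 151/47]
step 0: P' = (I − K·H)·P̄ = [172/47 -32/47 52/47; -32/47 2380/47 -2293/47; 52/47 -2293/47 2745/47]
step 1: x̄ = F·x = [633/47, 187/47, -145/47]
step 1: P̄ = F·P·Fᵀ + Q = [39540/47 -7198/47 16986/47; -7198/47 5792/47 -7241/47; 16986/47 -7241/47 11785/47]
step 1: y = z − H·x̄ = [-492/47]
step 1: S = H·P̄·Hᵀ + R = [39728/47]
step 1: K = P̄·Hᵀ·S⁻¹ = [9885/9932; -3599/19864; 8493/19864]
step 1: x' = x̄ + K·y = [7572/2483, 29177/4966, -37547/4966]
step 1: P' = (I − K·H)·P̄ = [9885/2483 -3599/4966 8493/4966; -3599/4966 948369/9932 -879815/9932; 8493/4966 -879815/9932 955693/9932]

step 0: x' = [109/47, -111/47, 151/47], P' = [172/47 -32/47 52/47; -32/47 2380/47 -2293/47; 52/47 -2293/47 2745/47]
step 1: x' = [7572/2483, 29177/4966, -37547/4966], P' = [9885/2483 -3599/4966 8493/4966; -3599/4966 948369/9932 -879815/9932; 8493/4966 -879815/9932 955693/9932]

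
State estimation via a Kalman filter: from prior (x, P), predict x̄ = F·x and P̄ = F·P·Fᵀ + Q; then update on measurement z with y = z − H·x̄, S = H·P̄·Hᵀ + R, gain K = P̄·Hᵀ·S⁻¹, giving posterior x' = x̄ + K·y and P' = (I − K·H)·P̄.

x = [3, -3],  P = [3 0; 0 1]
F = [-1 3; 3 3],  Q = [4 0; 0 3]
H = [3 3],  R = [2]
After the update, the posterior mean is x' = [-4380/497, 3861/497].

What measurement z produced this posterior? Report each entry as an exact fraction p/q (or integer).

x̄ = F·x = [-12, 0]
P̄ = F·P·Fᵀ + Q = [16 0; 0 39]
S = H·P̄·Hᵀ + R = [497]
K = P̄·Hᵀ·S⁻¹ = [48/497; 117/497]
x' − x̄ = [1584/497, 3861/497] = K·y
y = (KᵀK)⁻¹·Kᵀ·(x' − x̄) = [33]
z = y + H·x̄ = [33] + [-36] = [-3]

z = [-3]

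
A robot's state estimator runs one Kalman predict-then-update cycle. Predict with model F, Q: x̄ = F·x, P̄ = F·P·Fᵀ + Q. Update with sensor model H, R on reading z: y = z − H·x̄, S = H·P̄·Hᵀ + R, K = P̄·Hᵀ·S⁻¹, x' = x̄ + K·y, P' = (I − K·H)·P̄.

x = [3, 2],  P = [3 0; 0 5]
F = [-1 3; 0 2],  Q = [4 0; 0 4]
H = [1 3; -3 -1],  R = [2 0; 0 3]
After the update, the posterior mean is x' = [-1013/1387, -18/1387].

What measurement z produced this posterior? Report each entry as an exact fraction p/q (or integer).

x̄ = F·x = [3, 4]
P̄ = F·P·Fᵀ + Q = [52 30; 30 24]
S = H·P̄·Hᵀ + R = [450 -528; -528 675]
K = P̄·Hᵀ·S⁻¹ = [-131/1387 -1454/4161; 481/1387 142/1387]
x' − x̄ = [-5174/1387, -5566/1387] = K·y
y = (KᵀK)⁻¹·Kᵀ·(x' − x̄) = [-16, 15]
z = y + H·x̄ = [-16, 15] + [15, -13] = [-1, 2]

z = [-1, 2]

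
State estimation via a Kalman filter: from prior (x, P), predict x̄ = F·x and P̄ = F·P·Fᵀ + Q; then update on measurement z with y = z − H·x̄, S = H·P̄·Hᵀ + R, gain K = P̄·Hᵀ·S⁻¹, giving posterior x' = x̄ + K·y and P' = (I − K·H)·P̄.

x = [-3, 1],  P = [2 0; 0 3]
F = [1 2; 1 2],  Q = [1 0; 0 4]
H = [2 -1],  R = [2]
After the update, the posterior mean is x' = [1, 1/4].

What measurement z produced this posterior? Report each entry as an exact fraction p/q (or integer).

z = [2]

x̄ = F·x = [-1, -1]
P̄ = F·P·Fᵀ + Q = [15 14; 14 18]
S = H·P̄·Hᵀ + R = [24]
K = P̄·Hᵀ·S⁻¹ = [2/3; 5/12]
x' − x̄ = [2, 5/4] = K·y
y = (KᵀK)⁻¹·Kᵀ·(x' − x̄) = [3]
z = y + H·x̄ = [3] + [-1] = [2]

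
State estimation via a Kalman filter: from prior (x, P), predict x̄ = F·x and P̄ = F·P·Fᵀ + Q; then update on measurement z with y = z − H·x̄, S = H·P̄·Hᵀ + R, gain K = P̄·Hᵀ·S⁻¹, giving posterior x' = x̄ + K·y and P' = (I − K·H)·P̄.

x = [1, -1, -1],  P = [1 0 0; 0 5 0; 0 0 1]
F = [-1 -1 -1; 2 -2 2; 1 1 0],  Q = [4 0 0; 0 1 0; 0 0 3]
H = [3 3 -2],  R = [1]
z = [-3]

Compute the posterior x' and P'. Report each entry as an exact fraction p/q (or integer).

x' = [-83/673, -106/673, 720/673]
P' = [3434/673 -3585/673 -258/673; -3585/673 4876/673 1876/673; -258/673 1876/673 2457/673]

x̄ = F·x = [1, 2, 0]
P̄ = F·P·Fᵀ + Q = [11 6 -6; 6 29 -8; -6 -8 9]
y = z − H·x̄ = [-12]
S = H·P̄·Hᵀ + R = [673]
K = P̄·Hᵀ·S⁻¹ = [63/673; 121/673; -60/673]
x' = x̄ + K·y = [-83/673, -106/673, 720/673]
P' = (I − K·H)·P̄ = [3434/673 -3585/673 -258/673; -3585/673 4876/673 1876/673; -258/673 1876/673 2457/673]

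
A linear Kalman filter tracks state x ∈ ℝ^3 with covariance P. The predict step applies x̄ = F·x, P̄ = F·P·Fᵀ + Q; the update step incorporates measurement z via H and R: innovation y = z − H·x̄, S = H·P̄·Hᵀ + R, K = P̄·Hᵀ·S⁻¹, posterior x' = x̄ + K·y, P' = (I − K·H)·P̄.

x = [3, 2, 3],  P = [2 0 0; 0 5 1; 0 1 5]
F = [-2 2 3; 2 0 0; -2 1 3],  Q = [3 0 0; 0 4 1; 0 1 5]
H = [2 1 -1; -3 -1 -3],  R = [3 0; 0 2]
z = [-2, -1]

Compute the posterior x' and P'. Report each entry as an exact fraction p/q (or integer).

x' = [-211761/97265, 58341/13895, 105997/97265]
P' = [190552/97265 -54112/13895 -55064/97265; -54112/13895 18447/1985 10519/13895; -55064/97265 10519/13895 44133/97265]

x̄ = F·x = [7, 6, 5]
P̄ = F·P·Fᵀ + Q = [88 -8 72; -8 12 -7; 72 -7 69]
y = z − H·x̄ = [-17, 41]
S = H·P̄·Hᵀ + R = [130 -495; -495 2633]
K = P̄·Hᵀ·S⁻¹ = [19128/97265 -2768/19453; 3462/13895 165/2779; -26876/97265 -4084/19453]
x' = x̄ + K·y = [-211761/97265, 58341/13895, 105997/97265]
P' = (I − K·H)·P̄ = [190552/97265 -54112/13895 -55064/97265; -54112/13895 18447/1985 10519/13895; -55064/97265 10519/13895 44133/97265]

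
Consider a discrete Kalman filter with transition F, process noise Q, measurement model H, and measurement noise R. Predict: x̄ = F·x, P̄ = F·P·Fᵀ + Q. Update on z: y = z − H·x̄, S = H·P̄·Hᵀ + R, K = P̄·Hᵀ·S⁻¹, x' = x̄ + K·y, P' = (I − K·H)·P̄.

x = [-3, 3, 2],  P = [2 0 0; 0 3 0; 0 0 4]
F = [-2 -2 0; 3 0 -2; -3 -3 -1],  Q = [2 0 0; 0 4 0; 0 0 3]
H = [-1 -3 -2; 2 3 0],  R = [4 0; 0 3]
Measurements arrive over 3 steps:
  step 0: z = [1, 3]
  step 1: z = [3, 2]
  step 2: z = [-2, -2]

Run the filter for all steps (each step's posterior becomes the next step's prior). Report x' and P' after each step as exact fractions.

step 0: x' = [-9723/7853, 12592/7853, -16924/7853], P' = [74013/7853 -52221/7853 46620/7853; -52221/7853 39225/7853 -36088/7853; 46620/7853 -36088/7853 40780/7853]
step 1: x' = [-136299788/87651331, 140296895/87651331, -246728939/87651331], P' = [371493174/87651331 -260444898/87651331 221393136/87651331; -260444898/87651331 210280150/87651331 -193853382/87651331; 221393136/87651331 -193853382/87651331 264984009/87651331]
step 2: x' = [997715861/45956833673, -32282860829/45956833673, 100089801763/45956833673], P' = [187073922261/45956833673 -129555260343/45956833673 106515056565/45956833673; -129555260343/45956833673 103970895689/45956833673 -93228308643/45956833673; 106515056565/45956833673 -93228308643/45956833673 128043233001/45956833673]

step 0: x̄ = F·x = [0, -13, -2]
step 0: P̄ = F·P·Fᵀ + Q = [22 -12 30; -12 38 -10; 30 -10 52]
step 0: y = z − H·x̄ = [-42, 42]
step 0: S = H·P̄·Hᵀ + R = [504 -338; -338 289]
step 0: K = P̄·Hᵀ·S⁻¹ = [-5295/15706 -2879/7853; 3361/15706 4411/7853; -4979/7853 -5008/7853]
step 0: x' = x̄ + K·y = [-9723/7853, 12592/7853, -16924/7853]
step 0: P' = (I − K·H)·P̄ = [74013/7853 -52221/7853 46620/7853; -52221/7853 39225/7853 -36088/7853; 46620/7853 -36088/7853 40780/7853]
step 1: x̄ = F·x = [-5738/7853, 4679/7853, 8317/7853]
step 1: P̄ = F·P·Fᵀ + Q = [50890/7853 -88624/7853 73840/7853; -88624/7853 301209/7853 -191236/7853; 73840/7853 -191236/7853 206695/7853]
step 1: y = z − H·x̄ = [48492/7853, 13145/7853]
step 1: S = H·P̄·Hᵀ + R = [1088747/7853 -1162989/7853; -1162989/7853 1874512/7853]
step 1: K = P̄·Hᵀ·S⁻¹ = [-8236188/87651331 -12782782/87651331; 4327803/87651331 36650218/87651331; -42450252/87651331 -46257958/87651331]
step 1: x' = x̄ + K·y = [-136299788/87651331, 140296895/87651331, -246728939/87651331]
step 1: P' = (I − K·H)·P̄ = [371493174/87651331 -260444898/87651331 221393136/87651331; -260444898/87651331 210280150/87651331 -193853382/87651331; 221393136/87651331 -193853382/87651331 264984009/87651331]
step 2: x̄ = F·x = [-7994214/87651331, 84558514/87651331, 234737618/87651331]
step 2: P̄ = F·P·Fᵀ + Q = [418836774/87651331 -556130640/87651331 420380676/87651331; -556130640/87651331 2097262294/87651331 -968407350/87651331; 420380676/87651331 -968407350/87651331 1241128278/87651331]
step 2: y = z − H·x̄ = [539853902/87651331, -412989776/87651331]
step 2: S = H·P̄·Hᵀ + R = [11333166520/87651331 -10578937038/87651331; -10578937038/87651331 14140094055/87651331]
step 2: K = P̄·Hᵀ·S⁻¹ = [-5719127181/91913667346 -4839312169/45956833673; 2049595281/91913667346 17600722127/45956833673; -41458298319/91913667346 -22218270933/45956833673]
step 2: x' = x̄ + K·y = [997715861/45956833673, -32282860829/45956833673, 100089801763/45956833673]
step 2: P' = (I − K·H)·P̄ = [187073922261/45956833673 -129555260343/45956833673 106515056565/45956833673; -129555260343/45956833673 103970895689/45956833673 -93228308643/45956833673; 106515056565/45956833673 -93228308643/45956833673 128043233001/45956833673]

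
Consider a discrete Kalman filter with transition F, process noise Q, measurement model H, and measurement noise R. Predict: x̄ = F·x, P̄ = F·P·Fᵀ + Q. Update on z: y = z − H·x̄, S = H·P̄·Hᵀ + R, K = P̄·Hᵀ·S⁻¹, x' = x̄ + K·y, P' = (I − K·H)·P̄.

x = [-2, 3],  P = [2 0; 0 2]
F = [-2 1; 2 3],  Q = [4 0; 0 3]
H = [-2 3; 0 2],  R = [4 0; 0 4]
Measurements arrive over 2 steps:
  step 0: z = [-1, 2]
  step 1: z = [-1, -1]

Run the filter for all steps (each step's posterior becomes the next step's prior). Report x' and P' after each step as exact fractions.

step 0: x' = [6543/2069, 3267/2069], P' = [5282/2069 2404/2069; 2404/2069 1724/2069]
step 1: x' = [-344293/3050939, -1054865/3050939], P' = [5668456/3050939 2474208/3050939; 2474208/3050939 2004460/3050939]

step 0: x̄ = F·x = [7, 5]
step 0: P̄ = F·P·Fᵀ + Q = [14 -2; -2 29]
step 0: y = z − H·x̄ = [-2, -8]
step 0: S = H·P̄·Hᵀ + R = [345 182; 182 120]
step 0: K = P̄·Hᵀ·S⁻¹ = [-838/2069 1202/2069; 91/2069 862/2069]
step 0: x' = x̄ + K·y = [6543/2069, 3267/2069]
step 0: P' = (I − K·H)·P̄ = [5282/2069 2404/2069; 2404/2069 1724/2069]
step 1: x̄ = F·x = [-9819/2069, 22887/2069]
step 1: P̄ = F·P·Fᵀ + Q = [21512/2069 -25572/2069; -25572/2069 71699/2069]
step 1: y = z − H·x̄ = [-90368/2069, -47843/2069]
step 1: S = H·P̄·Hᵀ + R = [1046479/2069 532482/2069; 532482/2069 295072/2069]
step 1: K = P̄·Hᵀ·S⁻¹ = [-978572/3050939 1237104/3050939; 266241/3050939 1002230/3050939]
step 1: x' = x̄ + K·y = [-344293/3050939, -1054865/3050939]
step 1: P' = (I − K·H)·P̄ = [5668456/3050939 2474208/3050939; 2474208/3050939 2004460/3050939]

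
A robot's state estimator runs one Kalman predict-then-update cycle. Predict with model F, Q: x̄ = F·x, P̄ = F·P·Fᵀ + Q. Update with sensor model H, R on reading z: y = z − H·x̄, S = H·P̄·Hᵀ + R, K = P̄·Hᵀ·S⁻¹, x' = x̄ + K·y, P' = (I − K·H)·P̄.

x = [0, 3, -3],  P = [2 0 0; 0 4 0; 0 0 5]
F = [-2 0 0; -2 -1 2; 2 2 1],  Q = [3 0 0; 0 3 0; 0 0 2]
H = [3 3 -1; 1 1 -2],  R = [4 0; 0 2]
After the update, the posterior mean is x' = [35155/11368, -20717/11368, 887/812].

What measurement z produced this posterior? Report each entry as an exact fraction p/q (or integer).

z = [3, -1]

x̄ = F·x = [0, -9, 3]
P̄ = F·P·Fᵀ + Q = [11 8 -8; 8 35 -6; -8 -6 31]
S = H·P̄·Hᵀ + R = [677 346; 346 244]
K = P̄·Hᵀ·S⁻¹ = [1875/22736 1205/45472; 6955/22736 -9475/45472; 303/1624 -1871/3248]
x' − x̄ = [35155/11368, 81595/11368, -1549/812] = K·y
y = (KᵀK)⁻¹·Kᵀ·(x' − x̄) = [33, 14]
z = y + H·x̄ = [33, 14] + [-30, -15] = [3, -1]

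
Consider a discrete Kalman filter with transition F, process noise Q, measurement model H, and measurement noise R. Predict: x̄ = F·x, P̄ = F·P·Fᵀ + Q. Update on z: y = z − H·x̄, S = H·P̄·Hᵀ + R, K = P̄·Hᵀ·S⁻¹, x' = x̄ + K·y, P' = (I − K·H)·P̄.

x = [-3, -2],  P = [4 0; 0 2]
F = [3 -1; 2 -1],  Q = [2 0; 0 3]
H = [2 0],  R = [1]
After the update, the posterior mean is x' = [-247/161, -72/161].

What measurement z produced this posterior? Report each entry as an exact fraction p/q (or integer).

x̄ = F·x = [-7, -4]
P̄ = F·P·Fᵀ + Q = [40 26; 26 21]
S = H·P̄·Hᵀ + R = [161]
K = P̄·Hᵀ·S⁻¹ = [80/161; 52/161]
x' − x̄ = [880/161, 572/161] = K·y
y = (KᵀK)⁻¹·Kᵀ·(x' − x̄) = [11]
z = y + H·x̄ = [11] + [-14] = [-3]

z = [-3]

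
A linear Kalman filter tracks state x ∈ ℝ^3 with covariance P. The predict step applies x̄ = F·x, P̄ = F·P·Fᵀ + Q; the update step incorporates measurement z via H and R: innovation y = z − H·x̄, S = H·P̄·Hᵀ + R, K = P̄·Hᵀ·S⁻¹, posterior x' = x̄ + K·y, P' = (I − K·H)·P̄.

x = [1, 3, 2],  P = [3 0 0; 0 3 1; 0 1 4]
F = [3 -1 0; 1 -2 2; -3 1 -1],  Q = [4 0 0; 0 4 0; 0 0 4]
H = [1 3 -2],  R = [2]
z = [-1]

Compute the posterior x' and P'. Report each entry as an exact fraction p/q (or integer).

x' = [-262/845, -1109/845, -1374/845]
P' = [11569/845 -6307/845 -3807/845; -6307/845 5391/845 4801/845; -3807/845 4801/845 5456/845]

x̄ = F·x = [0, -1, -2]
P̄ = F·P·Fᵀ + Q = [34 13 -29; 13 27 -19; -29 -19 36]
y = z − H·x̄ = [-2]
S = H·P̄·Hᵀ + R = [845]
K = P̄·Hᵀ·S⁻¹ = [131/845; 132/845; -158/845]
x' = x̄ + K·y = [-262/845, -1109/845, -1374/845]
P' = (I − K·H)·P̄ = [11569/845 -6307/845 -3807/845; -6307/845 5391/845 4801/845; -3807/845 4801/845 5456/845]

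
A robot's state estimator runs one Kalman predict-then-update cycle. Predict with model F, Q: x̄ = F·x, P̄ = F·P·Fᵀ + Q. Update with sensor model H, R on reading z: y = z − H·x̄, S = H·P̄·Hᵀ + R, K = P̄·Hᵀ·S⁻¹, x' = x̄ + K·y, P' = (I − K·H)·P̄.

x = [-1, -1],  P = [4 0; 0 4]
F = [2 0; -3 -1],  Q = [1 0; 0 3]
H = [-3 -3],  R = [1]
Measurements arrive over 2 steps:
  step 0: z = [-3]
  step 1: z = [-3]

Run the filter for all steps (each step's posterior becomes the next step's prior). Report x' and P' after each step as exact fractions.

step 0: x̄ = F·x = [-2, 4]
step 0: P̄ = F·P·Fᵀ + Q = [17 -24; -24 43]
step 0: y = z − H·x̄ = [3]
step 0: S = H·P̄·Hᵀ + R = [109]
step 0: K = P̄·Hᵀ·S⁻¹ = [21/109; -57/109]
step 0: x' = x̄ + K·y = [-155/109, 265/109]
step 0: P' = (I − K·H)·P̄ = [1412/109 -1419/109; -1419/109 1438/109]
step 1: x̄ = F·x = [-310/109, 200/109]
step 1: P̄ = F·P·Fᵀ + Q = [5757/109 -5634/109; -5634/109 5959/109]
step 1: y = z − H·x̄ = [-657/109]
step 1: S = H·P̄·Hᵀ + R = [4141/109]
step 1: K = P̄·Hᵀ·S⁻¹ = [-9/101; -975/4141]
step 1: x' = x̄ + K·y = [-233/101, 13475/4141]
step 1: P' = (I − K·H)·P̄ = [5304/101 -5301/101; -5301/101 217666/4141]

step 0: x' = [-155/109, 265/109], P' = [1412/109 -1419/109; -1419/109 1438/109]
step 1: x' = [-233/101, 13475/4141], P' = [5304/101 -5301/101; -5301/101 217666/4141]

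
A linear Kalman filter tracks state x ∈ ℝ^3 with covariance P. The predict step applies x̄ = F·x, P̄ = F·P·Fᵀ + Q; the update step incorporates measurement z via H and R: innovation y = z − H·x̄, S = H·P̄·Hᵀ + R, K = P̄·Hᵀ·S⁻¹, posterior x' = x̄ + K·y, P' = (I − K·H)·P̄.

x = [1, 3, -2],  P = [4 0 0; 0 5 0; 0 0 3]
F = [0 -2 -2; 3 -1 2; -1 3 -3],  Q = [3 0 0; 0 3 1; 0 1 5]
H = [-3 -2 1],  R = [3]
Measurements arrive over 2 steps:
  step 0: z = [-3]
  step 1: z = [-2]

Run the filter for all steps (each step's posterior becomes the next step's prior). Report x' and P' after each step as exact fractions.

step 0: x̄ = F·x = [-2, -4, 14]
step 0: P̄ = F·P·Fᵀ + Q = [35 -2 -12; -2 56 -44; -12 -44 81]
step 0: y = z − H·x̄ = [-31]
step 0: S = H·P̄·Hᵀ + R = [847]
step 0: K = P̄·Hᵀ·S⁻¹ = [-113/847; -150/847; 205/847]
step 0: x' = x̄ + K·y = [1809/847, 1262/847, 5503/847]
step 0: P' = (I − K·H)·P̄ = [16876/847 -18644/847 13001/847; -18644/847 24932/847 -6518/847; 13001/847 -6518/847 26582/847]
step 1: x̄ = F·x = [-1230/77, 15171/847, -2076/121]
step 1: P̄ = F·P·Fᵀ + Q = [1293/7 -870/77 -18/11; -870/77 579633/847 -96026/121; -18/11 -96026/121 113133/121]
step 1: y = z − H·x̄ = [370/121]
step 1: S = H·P̄·Hᵀ + R = [1014755/121]
step 1: K = P̄·Hᵀ·S⁻¹ = [-12903/202951; -257534/1014755; 305779/1014755]
step 1: x' = x̄ + K·y = [-3281400/202951, 3477647/202951, -3295030/202951]
step 1: P' = (I − K·H)·P̄ = [30608304/202951 -4250796/28993 32275059/202951; -4250796/28993 146303609/1014755 -154498964/1014755; 32275059/202951 -154498964/1014755 176045294/1014755]

step 0: x' = [1809/847, 1262/847, 5503/847], P' = [16876/847 -18644/847 13001/847; -18644/847 24932/847 -6518/847; 13001/847 -6518/847 26582/847]
step 1: x' = [-3281400/202951, 3477647/202951, -3295030/202951], P' = [30608304/202951 -4250796/28993 32275059/202951; -4250796/28993 146303609/1014755 -154498964/1014755; 32275059/202951 -154498964/1014755 176045294/1014755]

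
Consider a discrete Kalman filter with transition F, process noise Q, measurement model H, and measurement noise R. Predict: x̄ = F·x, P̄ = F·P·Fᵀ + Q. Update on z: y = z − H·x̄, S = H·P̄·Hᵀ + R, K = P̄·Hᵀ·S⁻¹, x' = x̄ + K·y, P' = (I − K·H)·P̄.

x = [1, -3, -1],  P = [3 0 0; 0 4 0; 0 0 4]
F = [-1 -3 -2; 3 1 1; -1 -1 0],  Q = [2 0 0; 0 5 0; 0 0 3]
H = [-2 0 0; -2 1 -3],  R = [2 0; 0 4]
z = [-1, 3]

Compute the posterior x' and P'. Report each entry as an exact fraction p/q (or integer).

x̄ = F·x = [10, -1, 2]
P̄ = F·P·Fᵀ + Q = [57 -29 15; -29 40 -13; 15 -13 10]
y = z − H·x̄ = [19, 30]
S = H·P̄·Hᵀ + R = [230 376; 376 736]
K = P̄·Hᵀ·S⁻¹ = [-413/872 -47/3488; -1103/3488 4851/13952; 671/3488 -2755/13952]
x' = x̄ + K·y = [1041/1744, 23875/6976, -1875/6976]
P' = (I − K·H)·P̄ = [413/872 1103/3488 -671/3488; 1103/3488 149389/13952 40387/13952; -671/3488 40387/13952 18925/13952]

x' = [1041/1744, 23875/6976, -1875/6976]
P' = [413/872 1103/3488 -671/3488; 1103/3488 149389/13952 40387/13952; -671/3488 40387/13952 18925/13952]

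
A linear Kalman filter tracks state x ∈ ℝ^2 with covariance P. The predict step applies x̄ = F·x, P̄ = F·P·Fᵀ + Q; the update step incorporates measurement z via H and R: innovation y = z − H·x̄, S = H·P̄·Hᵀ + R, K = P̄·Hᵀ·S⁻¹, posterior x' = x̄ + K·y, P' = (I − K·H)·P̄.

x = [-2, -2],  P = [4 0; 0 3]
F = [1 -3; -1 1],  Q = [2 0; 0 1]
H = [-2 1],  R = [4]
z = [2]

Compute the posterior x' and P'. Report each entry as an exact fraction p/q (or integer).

x' = [-3/98, 85/49]
P' = [227/196 69/98; 69/98 103/49]

x̄ = F·x = [4, 0]
P̄ = F·P·Fᵀ + Q = [33 -13; -13 8]
y = z − H·x̄ = [10]
S = H·P̄·Hᵀ + R = [196]
K = P̄·Hᵀ·S⁻¹ = [-79/196; 17/98]
x' = x̄ + K·y = [-3/98, 85/49]
P' = (I − K·H)·P̄ = [227/196 69/98; 69/98 103/49]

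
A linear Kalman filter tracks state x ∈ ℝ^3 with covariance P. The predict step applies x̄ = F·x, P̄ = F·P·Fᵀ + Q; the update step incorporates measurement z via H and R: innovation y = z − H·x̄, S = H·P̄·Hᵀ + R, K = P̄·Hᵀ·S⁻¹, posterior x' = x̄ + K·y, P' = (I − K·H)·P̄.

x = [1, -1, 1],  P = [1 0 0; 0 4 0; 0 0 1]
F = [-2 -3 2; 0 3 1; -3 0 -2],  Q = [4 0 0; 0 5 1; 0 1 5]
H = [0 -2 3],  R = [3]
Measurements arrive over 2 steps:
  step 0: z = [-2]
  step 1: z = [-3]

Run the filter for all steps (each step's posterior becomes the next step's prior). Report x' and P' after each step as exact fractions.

step 0: x̄ = F·x = [3, -2, -5]
step 0: P̄ = F·P·Fᵀ + Q = [48 -34 2; -34 42 -1; 2 -1 18]
step 0: y = z − H·x̄ = [9]
step 0: S = H·P̄·Hᵀ + R = [345]
step 0: K = P̄·Hᵀ·S⁻¹ = [74/345; -29/115; 56/345]
step 0: x' = x̄ + K·y = [567/115, -491/115, -407/115]
step 0: P' = (I − K·H)·P̄ = [11084/345 -1764/115 -3454/345; -1764/115 2307/115 1509/115; -3454/345 1509/115 3074/345]
step 1: x̄ = F·x = [-95/23, -376/23, -887/115]
step 1: P̄ = F·P·Fᵀ + Q = [2007/23 -260/23 2710/23; -260/23 18850/69 5005/69; 2710/23 5005/69 72329/345]
step 1: y = z − H·x̄ = [-1444/115]
step 1: S = H·P̄·Hᵀ + R = [728696/345]
step 1: K = P̄·Hᵀ·S⁻¹ = [64875/364348; -113425/728696; 166937/728696]
step 1: x' = x̄ + K·y = [-579880/91087, -2622093/182174, -1929153/182174]
step 1: P' = (I − K·H)·P̄ = [3697341/182174 17210115/364348 11538285/364348; 17210115/364348 161780775/728696 107740425/728696; 11538285/364348 107740425/728696 71993887/728696]

step 0: x' = [567/115, -491/115, -407/115], P' = [11084/345 -1764/115 -3454/345; -1764/115 2307/115 1509/115; -3454/345 1509/115 3074/345]
step 1: x' = [-579880/91087, -2622093/182174, -1929153/182174], P' = [3697341/182174 17210115/364348 11538285/364348; 17210115/364348 161780775/728696 107740425/728696; 11538285/364348 107740425/728696 71993887/728696]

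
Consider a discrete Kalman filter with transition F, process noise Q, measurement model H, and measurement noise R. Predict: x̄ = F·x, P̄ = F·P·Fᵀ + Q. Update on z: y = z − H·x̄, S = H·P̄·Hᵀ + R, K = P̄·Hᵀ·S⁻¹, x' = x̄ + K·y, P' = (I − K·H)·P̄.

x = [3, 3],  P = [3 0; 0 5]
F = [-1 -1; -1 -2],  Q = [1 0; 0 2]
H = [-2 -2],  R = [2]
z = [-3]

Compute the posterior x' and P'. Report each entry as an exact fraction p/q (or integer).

x' = [0, 15/11]
P' = [1 -9/11; -9/11 137/121]

x̄ = F·x = [-6, -9]
P̄ = F·P·Fᵀ + Q = [9 13; 13 25]
y = z − H·x̄ = [-33]
S = H·P̄·Hᵀ + R = [242]
K = P̄·Hᵀ·S⁻¹ = [-2/11; -38/121]
x' = x̄ + K·y = [0, 15/11]
P' = (I − K·H)·P̄ = [1 -9/11; -9/11 137/121]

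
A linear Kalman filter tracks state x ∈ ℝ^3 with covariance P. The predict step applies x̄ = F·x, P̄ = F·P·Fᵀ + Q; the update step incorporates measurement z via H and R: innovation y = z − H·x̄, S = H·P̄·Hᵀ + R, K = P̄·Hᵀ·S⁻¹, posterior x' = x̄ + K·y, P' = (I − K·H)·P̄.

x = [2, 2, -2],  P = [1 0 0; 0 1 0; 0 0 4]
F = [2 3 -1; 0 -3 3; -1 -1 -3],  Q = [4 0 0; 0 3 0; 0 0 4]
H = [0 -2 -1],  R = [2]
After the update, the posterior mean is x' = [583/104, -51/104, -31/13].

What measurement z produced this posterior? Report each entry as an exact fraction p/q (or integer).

x̄ = F·x = [12, -12, 2]
P̄ = F·P·Fᵀ + Q = [21 -21 7; -21 48 -33; 7 -33 42]
S = H·P̄·Hᵀ + R = [104]
K = P̄·Hᵀ·S⁻¹ = [35/104; -63/104; 3/13]
x' − x̄ = [-665/104, 1197/104, -57/13] = K·y
y = (KᵀK)⁻¹·Kᵀ·(x' − x̄) = [-19]
z = y + H·x̄ = [-19] + [22] = [3]

z = [3]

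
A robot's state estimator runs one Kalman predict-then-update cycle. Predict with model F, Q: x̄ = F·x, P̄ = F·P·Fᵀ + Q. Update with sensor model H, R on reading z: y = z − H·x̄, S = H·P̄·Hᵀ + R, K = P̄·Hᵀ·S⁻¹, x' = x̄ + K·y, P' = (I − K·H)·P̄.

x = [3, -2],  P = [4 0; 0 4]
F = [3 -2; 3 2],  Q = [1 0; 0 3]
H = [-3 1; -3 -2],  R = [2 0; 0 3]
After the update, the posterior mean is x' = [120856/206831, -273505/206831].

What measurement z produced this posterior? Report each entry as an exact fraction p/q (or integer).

x̄ = F·x = [13, 5]
P̄ = F·P·Fᵀ + Q = [53 20; 20 55]
S = H·P̄·Hᵀ + R = [414 427; 427 940]
K = P̄·Hᵀ·S⁻¹ = [-45687/206831 -23033/206831; 67890/206831 -68245/206831]
x' − x̄ = [-2567947/206831, -1307660/206831] = K·y
y = (KᵀK)⁻¹·Kᵀ·(x' − x̄) = [31, 50]
z = y + H·x̄ = [31, 50] + [-34, -49] = [-3, 1]

z = [-3, 1]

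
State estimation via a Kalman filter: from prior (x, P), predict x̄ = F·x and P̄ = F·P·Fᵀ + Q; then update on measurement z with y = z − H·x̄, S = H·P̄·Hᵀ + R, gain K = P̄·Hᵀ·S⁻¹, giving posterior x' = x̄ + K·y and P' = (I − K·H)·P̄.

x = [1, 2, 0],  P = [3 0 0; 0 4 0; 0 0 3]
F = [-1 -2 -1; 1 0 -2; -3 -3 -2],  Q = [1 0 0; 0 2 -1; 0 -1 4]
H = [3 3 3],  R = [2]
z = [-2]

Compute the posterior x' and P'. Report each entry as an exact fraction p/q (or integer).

x̄ = F·x = [-5, 1, -9]
P̄ = F·P·Fᵀ + Q = [23 3 39; 3 17 2; 39 2 79]
y = z − H·x̄ = [37]
S = H·P̄·Hᵀ + R = [1865]
K = P̄·Hᵀ·S⁻¹ = [39/373; 66/1865; 72/373]
x' = x̄ + K·y = [-422/373, 4307/1865, -693/373]
P' = (I − K·H)·P̄ = [974/373 -1455/373 507/373; -1455/373 27349/1865 -4006/373; 507/373 -4006/373 3547/373]

x' = [-422/373, 4307/1865, -693/373]
P' = [974/373 -1455/373 507/373; -1455/373 27349/1865 -4006/373; 507/373 -4006/373 3547/373]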